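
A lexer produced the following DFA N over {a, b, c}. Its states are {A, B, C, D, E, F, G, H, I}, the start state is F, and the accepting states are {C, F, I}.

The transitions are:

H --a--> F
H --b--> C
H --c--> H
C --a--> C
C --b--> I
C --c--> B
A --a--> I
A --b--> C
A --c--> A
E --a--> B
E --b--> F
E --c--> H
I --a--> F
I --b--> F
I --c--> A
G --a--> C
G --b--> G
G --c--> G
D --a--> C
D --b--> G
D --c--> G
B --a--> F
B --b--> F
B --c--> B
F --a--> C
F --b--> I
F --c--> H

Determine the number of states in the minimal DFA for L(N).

2

Reachable states from the start: {A,B,C,F,H,I}. Unreachable: {D,E,G} — drop them.
P0 = {C,F,I} | {A,B,H}.
The partition is now stable with 2 blocks: {C,F,I} | {A,B,H}.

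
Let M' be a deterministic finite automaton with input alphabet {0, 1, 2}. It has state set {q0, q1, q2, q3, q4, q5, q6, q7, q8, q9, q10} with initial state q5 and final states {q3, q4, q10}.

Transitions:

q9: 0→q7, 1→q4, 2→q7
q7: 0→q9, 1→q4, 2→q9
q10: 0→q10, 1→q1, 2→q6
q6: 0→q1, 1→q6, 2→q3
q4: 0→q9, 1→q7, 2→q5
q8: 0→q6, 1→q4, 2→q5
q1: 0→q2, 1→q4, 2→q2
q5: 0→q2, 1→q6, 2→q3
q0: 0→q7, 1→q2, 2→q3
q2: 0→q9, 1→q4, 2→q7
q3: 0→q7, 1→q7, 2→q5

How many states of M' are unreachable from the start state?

Starting at q5 and following transitions, the reachable set is {q1, q2, q3, q4, q5, q6, q7, q9}. That leaves q0, q8, q10 unreachable — 3 in total.

3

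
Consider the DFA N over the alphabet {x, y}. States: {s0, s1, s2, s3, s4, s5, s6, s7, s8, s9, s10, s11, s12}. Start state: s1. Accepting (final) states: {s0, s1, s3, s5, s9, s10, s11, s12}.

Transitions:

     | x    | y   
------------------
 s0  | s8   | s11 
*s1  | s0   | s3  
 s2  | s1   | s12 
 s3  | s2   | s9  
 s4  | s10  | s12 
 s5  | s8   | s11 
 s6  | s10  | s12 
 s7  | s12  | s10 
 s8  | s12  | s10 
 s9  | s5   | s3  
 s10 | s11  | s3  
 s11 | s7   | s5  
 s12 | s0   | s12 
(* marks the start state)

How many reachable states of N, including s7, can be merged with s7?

Reachable states from the start: {s0,s1,s2,s3,s5,s7,s8,s9,s10,s11,s12}. Unreachable: {s4,s6} — drop them.
P0 = {s0,s1,s3,s5,s9,s10,s11,s12} | {s2,s7,s8}.
Refine {s0,s1,s3,s5,s9,s10,s11,s12} on symbol x: members go to different blocks, giving {s0,s3,s5,s11} and {s1,s9,s10,s12}.
Refine {s0,s3,s5,s11} on symbol y: members go to different blocks, giving {s0,s5,s11} and {s3}.
Split {s1,s9,s10,s12} by δ(·,y) → {s1,s9,s10} and {s12}.
On input x, block {s2,s7,s8} splits into {s7,s8} and {s2}.
The partition is now stable with 6 blocks: {s0,s5,s11} | {s7,s8} | {s1,s9,s10} | {s3} | {s12} | {s2}.
The equivalence class containing s7 is {s7,s8}, of size 2.

2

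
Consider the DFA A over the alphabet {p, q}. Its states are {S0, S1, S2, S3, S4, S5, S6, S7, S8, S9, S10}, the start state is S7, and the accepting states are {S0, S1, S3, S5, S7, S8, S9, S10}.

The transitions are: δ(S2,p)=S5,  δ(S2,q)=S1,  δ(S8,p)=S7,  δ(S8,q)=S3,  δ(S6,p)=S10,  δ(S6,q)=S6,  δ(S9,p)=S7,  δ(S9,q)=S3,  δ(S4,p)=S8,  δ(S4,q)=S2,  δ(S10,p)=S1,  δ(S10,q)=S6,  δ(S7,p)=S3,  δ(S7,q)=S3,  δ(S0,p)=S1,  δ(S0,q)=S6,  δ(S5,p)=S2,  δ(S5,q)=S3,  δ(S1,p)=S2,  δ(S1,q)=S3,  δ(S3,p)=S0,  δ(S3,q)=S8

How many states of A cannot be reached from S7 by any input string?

BFS from S7 reaches {S0, S1, S2, S3, S5, S6, S7, S8, S10}; the 2 state(s) S4, S9 are never visited.

2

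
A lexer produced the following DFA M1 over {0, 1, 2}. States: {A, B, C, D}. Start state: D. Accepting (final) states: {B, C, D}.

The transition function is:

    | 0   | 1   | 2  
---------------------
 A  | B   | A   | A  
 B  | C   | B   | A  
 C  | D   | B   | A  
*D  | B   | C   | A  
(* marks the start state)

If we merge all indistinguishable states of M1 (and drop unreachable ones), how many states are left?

2

Every state is reachable, so we keep all 4.
P0 = {B,C,D} | {A}.
Stable partition: {B,C,D} | {A} — 2 equivalence classes.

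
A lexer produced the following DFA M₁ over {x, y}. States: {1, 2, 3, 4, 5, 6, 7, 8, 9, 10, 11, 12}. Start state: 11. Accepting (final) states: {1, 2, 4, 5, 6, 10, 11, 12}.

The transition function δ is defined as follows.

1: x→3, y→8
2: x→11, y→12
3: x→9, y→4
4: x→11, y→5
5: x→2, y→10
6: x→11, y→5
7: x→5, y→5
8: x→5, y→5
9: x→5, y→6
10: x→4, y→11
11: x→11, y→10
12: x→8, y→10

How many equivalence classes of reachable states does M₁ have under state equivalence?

Reachable states from the start: {2,4,5,8,10,11,12}. Unreachable: {1,3,6,7,9} — drop them.
Initial partition by acceptance: {2,4,5,10,11,12} | {8}.
On input x, block {2,4,5,10,11,12} splits into {2,4,5,10,11} and {12}.
Refine {2,4,5,10,11} on symbol y: members go to different blocks, giving {4,5,10,11} and {2}.
On input x, block {4,5,10,11} splits into {4,10,11} and {5}.
Split {4,10,11} by δ(·,y) → {10,11} and {4}.
Refine {10,11} on symbol x: members go to different blocks, giving {10} and {11}.
The partition is now stable with 7 blocks: {10} | {8} | {12} | {2} | {5} | {4} | {11}.

7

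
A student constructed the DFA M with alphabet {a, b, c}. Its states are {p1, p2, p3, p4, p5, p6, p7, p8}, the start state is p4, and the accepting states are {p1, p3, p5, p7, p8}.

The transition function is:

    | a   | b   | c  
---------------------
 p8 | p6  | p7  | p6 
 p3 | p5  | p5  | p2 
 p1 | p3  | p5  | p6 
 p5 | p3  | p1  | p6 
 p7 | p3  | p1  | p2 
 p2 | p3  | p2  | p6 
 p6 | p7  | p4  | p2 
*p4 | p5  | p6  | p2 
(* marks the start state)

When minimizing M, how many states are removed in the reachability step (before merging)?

1

Starting at p4 and following transitions, the reachable set is {p1, p2, p3, p4, p5, p6, p7}. That leaves p8 unreachable — 1 in total.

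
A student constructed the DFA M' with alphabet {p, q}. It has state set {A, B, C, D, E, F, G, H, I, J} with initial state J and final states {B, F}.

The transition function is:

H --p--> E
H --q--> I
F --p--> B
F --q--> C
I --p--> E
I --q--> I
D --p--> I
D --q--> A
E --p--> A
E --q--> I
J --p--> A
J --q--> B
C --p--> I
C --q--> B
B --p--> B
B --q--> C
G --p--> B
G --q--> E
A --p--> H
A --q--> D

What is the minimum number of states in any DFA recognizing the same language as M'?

States {F,G} cannot be reached from the start state, so discard them.
P0 = {B} | {A,C,D,E,H,I,J}.
Refine {A,C,D,E,H,I,J} on symbol q: members go to different blocks, giving {A,D,E,H,I} and {C,J}.
No further refinement is possible. Final partition (3 blocks): {B} | {A,D,E,H,I} | {C,J}.

3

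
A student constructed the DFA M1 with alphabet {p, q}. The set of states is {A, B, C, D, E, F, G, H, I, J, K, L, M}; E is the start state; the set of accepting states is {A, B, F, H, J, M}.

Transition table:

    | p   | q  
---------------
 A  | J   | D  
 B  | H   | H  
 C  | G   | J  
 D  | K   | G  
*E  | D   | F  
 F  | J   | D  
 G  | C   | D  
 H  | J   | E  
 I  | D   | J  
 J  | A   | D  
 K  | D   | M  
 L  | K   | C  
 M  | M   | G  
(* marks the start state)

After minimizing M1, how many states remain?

3

Reachable states from the start: {A,C,D,E,F,G,J,K,M}. Unreachable: {B,H,I,L} — drop them.
P0 = {A,F,J,M} | {C,D,E,G,K}.
Refine {C,D,E,G,K} on symbol q: members go to different blocks, giving {C,E,K} and {D,G}.
The partition is now stable with 3 blocks: {A,F,J,M} | {C,E,K} | {D,G}.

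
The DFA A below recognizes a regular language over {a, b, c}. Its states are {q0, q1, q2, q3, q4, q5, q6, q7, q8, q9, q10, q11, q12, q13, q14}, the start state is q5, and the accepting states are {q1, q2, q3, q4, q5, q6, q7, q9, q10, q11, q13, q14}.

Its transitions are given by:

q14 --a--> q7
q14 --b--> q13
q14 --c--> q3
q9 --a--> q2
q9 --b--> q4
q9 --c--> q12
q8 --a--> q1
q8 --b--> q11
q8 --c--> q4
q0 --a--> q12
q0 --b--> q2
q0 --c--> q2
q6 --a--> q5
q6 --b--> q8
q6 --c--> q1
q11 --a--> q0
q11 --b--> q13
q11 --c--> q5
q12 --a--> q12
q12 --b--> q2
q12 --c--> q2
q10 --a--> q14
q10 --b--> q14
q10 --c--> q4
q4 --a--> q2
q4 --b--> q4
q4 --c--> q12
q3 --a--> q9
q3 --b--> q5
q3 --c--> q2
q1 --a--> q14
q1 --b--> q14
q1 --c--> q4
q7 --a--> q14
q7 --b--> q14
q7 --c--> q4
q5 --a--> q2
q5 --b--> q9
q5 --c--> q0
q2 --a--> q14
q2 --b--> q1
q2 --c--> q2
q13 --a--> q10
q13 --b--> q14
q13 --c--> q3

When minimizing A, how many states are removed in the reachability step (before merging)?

No path from q5 leads to q6, q8, q11; the other 12 states are all reachable.

3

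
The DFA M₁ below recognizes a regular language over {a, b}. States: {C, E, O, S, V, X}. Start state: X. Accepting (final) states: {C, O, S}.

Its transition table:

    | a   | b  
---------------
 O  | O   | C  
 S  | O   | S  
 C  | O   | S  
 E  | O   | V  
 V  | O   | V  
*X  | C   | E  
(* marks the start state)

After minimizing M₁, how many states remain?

All states are reachable from the start state.
Start with accepting vs non-accepting: {C,O,S} | {E,V,X}.
No further refinement is possible. Final partition (2 blocks): {C,O,S} | {E,V,X}.

2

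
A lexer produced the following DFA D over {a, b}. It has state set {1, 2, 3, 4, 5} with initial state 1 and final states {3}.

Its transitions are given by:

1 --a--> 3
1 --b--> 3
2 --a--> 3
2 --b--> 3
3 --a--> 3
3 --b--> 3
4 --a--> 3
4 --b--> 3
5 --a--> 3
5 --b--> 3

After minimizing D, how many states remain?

First remove the unreachable states {2,4,5}; 2 states remain.
Start with accepting vs non-accepting: {3} | {1}.
No further refinement is possible. Final partition (2 blocks): {3} | {1}.

2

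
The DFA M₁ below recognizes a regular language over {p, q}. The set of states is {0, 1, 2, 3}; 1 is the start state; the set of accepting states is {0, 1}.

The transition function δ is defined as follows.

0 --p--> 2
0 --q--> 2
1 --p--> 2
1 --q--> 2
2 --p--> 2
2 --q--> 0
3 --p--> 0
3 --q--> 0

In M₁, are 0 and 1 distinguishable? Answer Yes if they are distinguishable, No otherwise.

No

First remove the unreachable states {3}; 3 states remain.
Initial partition by acceptance: {0,1} | {2}.
No further refinement is possible. Final partition (2 blocks): {0,1} | {2}.
0 and 1 lie in the same block of the stable partition, so they are equivalent — no string distinguishes them.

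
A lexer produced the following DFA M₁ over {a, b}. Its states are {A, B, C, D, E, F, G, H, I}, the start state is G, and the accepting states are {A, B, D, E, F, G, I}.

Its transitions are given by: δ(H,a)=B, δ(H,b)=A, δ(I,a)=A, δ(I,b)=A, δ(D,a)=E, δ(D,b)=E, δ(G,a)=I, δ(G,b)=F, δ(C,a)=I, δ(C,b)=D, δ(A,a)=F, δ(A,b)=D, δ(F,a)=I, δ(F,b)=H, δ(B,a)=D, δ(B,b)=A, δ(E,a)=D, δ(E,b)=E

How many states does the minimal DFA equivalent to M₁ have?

7

First remove the unreachable states {C}; 8 states remain.
Initial partition by acceptance: {A,B,D,E,F,G,I} | {H}.
Refine {A,B,D,E,F,G,I} on symbol b: members go to different blocks, giving {A,B,D,E,G,I} and {F}.
Split {A,B,D,E,G,I} by δ(·,a) → {B,D,E,G,I} and {A}.
On input a, block {B,D,E,G,I} splits into {B,D,E,G} and {I}.
On input a, block {B,D,E,G} splits into {B,D,E} and {G}.
Refine {B,D,E} on symbol b: members go to different blocks, giving {D,E} and {B}.
Stable partition: {D,E} | {H} | {F} | {A} | {I} | {G} | {B} — 7 equivalence classes.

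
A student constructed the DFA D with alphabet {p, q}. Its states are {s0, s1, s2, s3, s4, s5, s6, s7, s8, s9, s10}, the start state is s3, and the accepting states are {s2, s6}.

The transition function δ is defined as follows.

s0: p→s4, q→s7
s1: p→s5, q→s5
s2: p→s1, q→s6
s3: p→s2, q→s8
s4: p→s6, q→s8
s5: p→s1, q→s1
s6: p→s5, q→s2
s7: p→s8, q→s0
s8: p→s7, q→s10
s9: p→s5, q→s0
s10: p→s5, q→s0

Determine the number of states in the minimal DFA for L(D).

First remove the unreachable states {s9}; 10 states remain.
Start with accepting vs non-accepting: {s2,s6} | {s0,s1,s3,s4,s5,s7,s8,s10}.
On input p, block {s0,s1,s3,s4,s5,s7,s8,s10} splits into {s0,s1,s5,s7,s8,s10} and {s3,s4}.
On input p, block {s0,s1,s5,s7,s8,s10} splits into {s1,s5,s7,s8,s10} and {s0}.
Refine {s1,s5,s7,s8,s10} on symbol q: members go to different blocks, giving {s1,s5,s8} and {s7,s10}.
On input p, block {s1,s5,s8} splits into {s1,s5} and {s8}.
Split {s7,s10} by δ(·,p) → {s7} and {s10}.
No further refinement is possible. Final partition (7 blocks): {s2,s6} | {s1,s5} | {s3,s4} | {s0} | {s7} | {s8} | {s10}.

7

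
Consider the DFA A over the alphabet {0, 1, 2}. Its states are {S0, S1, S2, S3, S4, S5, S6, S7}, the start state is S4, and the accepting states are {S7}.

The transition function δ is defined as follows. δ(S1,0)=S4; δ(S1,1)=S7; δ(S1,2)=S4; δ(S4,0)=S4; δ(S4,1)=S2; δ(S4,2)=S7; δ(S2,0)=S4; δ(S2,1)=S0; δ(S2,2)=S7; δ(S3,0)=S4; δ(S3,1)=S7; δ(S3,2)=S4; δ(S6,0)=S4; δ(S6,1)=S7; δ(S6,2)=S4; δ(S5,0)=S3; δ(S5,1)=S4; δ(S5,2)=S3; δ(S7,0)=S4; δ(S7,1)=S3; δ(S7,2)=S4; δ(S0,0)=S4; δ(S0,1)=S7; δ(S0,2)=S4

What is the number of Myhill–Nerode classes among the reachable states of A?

4

Reachable states from the start: {S0,S2,S3,S4,S7}. Unreachable: {S1,S5,S6} — drop them.
Initial partition by acceptance: {S7} | {S0,S2,S3,S4}.
Split {S0,S2,S3,S4} by δ(·,1) → {S0,S3} and {S2,S4}.
Refine {S2,S4} on symbol 1: members go to different blocks, giving {S2} and {S4}.
The partition is now stable with 4 blocks: {S7} | {S0,S3} | {S2} | {S4}.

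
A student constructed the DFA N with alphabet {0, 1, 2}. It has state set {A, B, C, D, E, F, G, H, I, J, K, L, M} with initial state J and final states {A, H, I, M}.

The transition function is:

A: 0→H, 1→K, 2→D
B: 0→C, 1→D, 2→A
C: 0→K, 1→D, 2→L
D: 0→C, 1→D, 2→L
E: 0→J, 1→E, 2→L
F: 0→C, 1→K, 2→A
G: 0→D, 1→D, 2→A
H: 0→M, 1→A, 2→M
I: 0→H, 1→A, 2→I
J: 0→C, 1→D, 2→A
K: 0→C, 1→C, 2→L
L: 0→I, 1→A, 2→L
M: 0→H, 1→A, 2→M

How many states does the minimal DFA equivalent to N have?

5

Reachable states from the start: {A,C,D,H,I,J,K,L,M}. Unreachable: {B,E,F,G} — drop them.
Initial partition by acceptance: {A,H,I,M} | {C,D,J,K,L}.
Split {A,H,I,M} by δ(·,1) → {H,I,M} and {A}.
Split {C,D,J,K,L} by δ(·,0) → {C,D,J,K} and {L}.
Split {C,D,J,K} by δ(·,2) → {C,D,K} and {J}.
Stable partition: {H,I,M} | {C,D,K} | {A} | {L} | {J} — 5 equivalence classes.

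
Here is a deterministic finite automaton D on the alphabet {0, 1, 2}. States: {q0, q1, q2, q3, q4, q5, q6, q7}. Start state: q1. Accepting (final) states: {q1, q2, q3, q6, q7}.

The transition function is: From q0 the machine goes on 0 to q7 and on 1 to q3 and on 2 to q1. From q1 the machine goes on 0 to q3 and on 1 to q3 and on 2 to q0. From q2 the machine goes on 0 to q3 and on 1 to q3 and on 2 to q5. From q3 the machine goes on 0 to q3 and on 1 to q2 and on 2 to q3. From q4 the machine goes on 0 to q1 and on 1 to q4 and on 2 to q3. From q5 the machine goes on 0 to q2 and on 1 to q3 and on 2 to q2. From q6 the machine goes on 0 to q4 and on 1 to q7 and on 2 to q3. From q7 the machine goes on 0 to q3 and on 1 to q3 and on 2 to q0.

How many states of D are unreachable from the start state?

No path from q1 leads to q4, q6; the other 6 states are all reachable.

2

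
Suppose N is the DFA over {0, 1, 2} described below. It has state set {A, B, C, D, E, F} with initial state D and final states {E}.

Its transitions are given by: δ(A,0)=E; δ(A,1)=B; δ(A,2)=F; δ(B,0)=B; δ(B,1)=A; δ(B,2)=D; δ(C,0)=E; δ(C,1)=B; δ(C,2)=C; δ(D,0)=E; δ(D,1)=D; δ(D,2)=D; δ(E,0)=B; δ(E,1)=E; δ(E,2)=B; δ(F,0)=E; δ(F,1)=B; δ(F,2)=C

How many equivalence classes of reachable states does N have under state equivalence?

4

Every state is reachable, so we keep all 6.
Initial partition by acceptance: {E} | {A,B,C,D,F}.
Refine {A,B,C,D,F} on symbol 0: members go to different blocks, giving {A,C,D,F} and {B}.
Split {A,C,D,F} by δ(·,1) → {A,C,F} and {D}.
The partition is now stable with 4 blocks: {E} | {A,C,F} | {B} | {D}.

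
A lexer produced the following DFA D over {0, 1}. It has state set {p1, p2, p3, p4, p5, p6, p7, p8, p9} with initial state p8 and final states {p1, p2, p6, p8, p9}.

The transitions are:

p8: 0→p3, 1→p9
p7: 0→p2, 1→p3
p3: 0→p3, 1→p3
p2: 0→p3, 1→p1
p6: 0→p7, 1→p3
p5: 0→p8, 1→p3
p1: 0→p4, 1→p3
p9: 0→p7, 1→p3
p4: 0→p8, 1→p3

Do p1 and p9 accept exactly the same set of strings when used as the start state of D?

Yes

States {p5,p6} cannot be reached from the start state, so discard them.
P0 = {p1,p2,p8,p9} | {p3,p4,p7}.
Split {p1,p2,p8,p9} by δ(·,1) → {p1,p9} and {p2,p8}.
Split {p3,p4,p7} by δ(·,0) → {p4,p7} and {p3}.
Stable partition: {p1,p9} | {p4,p7} | {p2,p8} | {p3} — 4 equivalence classes.
p1 and p9 lie in the same block of the stable partition, so they are equivalent — no string distinguishes them.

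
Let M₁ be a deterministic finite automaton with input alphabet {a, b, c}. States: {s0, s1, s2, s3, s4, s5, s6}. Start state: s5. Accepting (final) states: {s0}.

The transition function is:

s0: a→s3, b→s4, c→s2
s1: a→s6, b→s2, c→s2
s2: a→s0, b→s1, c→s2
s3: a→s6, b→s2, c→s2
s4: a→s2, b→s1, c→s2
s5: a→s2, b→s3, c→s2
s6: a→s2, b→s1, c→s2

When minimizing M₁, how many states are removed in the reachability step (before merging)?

0

Exploring from s5, all states are eventually visited, so none are unreachable.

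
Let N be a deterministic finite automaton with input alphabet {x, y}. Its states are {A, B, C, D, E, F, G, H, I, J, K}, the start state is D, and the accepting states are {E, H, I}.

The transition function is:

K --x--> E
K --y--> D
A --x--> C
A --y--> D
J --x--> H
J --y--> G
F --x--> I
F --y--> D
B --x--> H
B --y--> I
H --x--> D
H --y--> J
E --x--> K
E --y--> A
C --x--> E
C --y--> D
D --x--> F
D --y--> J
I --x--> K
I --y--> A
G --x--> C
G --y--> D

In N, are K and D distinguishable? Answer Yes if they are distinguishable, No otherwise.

Yes

First remove the unreachable states {B}; 10 states remain.
P0 = {E,H,I} | {A,C,D,F,G,J,K}.
Refine {A,C,D,F,G,J,K} on symbol x: members go to different blocks, giving {C,F,J,K} and {A,D,G}.
Refine {E,H,I} on symbol x: members go to different blocks, giving {E,I} and {H}.
On input x, block {C,F,J,K} splits into {C,F,K} and {J}.
Split {A,D,G} by δ(·,y) → {A,G} and {D}.
Stable partition: {E,I} | {C,F,K} | {A,G} | {H} | {J} | {D} — 6 equivalence classes.
K and D end up in different blocks, so they are distinguishable. For instance, the string 'x' is accepted from only K.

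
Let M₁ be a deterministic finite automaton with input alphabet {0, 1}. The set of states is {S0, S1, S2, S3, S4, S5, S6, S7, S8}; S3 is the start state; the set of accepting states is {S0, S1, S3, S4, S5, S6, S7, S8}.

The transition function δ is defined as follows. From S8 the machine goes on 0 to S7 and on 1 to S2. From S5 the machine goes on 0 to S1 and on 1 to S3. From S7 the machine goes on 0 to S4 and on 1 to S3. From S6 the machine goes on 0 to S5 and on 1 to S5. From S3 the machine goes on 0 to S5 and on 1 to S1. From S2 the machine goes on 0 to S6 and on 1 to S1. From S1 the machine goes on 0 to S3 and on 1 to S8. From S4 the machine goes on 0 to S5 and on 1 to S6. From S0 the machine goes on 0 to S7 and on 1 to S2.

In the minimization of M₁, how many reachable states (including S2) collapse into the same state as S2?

1

First remove the unreachable states {S0}; 8 states remain.
P0 = {S1,S3,S4,S5,S6,S7,S8} | {S2}.
On input 1, block {S1,S3,S4,S5,S6,S7,S8} splits into {S1,S3,S4,S5,S6,S7} and {S8}.
On input 1, block {S1,S3,S4,S5,S6,S7} splits into {S3,S4,S5,S6,S7} and {S1}.
Split {S3,S4,S5,S6,S7} by δ(·,0) → {S3,S4,S6,S7} and {S5}.
Split {S3,S4,S6,S7} by δ(·,0) → {S3,S4,S6} and {S7}.
Refine {S3,S4,S6} on symbol 1: members go to different blocks, giving {S3} and {S4} and {S6}.
The partition is now stable with 8 blocks: {S3} | {S2} | {S8} | {S1} | {S5} | {S7} | {S4} | {S6}.
The equivalence class containing S2 is {S2}, of size 1.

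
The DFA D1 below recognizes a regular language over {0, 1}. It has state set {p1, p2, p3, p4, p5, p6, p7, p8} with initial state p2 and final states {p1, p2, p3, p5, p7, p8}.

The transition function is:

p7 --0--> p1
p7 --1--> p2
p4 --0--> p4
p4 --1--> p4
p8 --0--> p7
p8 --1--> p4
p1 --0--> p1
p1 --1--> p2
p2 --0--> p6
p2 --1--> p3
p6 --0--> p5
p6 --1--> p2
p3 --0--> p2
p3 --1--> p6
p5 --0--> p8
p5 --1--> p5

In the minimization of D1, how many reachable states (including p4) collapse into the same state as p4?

All states are reachable from the start state.
P0 = {p1,p2,p3,p5,p7,p8} | {p4,p6}.
Refine {p1,p2,p3,p5,p7,p8} on symbol 0: members go to different blocks, giving {p1,p3,p5,p7,p8} and {p2}.
Refine {p1,p3,p5,p7,p8} on symbol 0: members go to different blocks, giving {p1,p5,p7,p8} and {p3}.
Refine {p1,p5,p7,p8} on symbol 1: members go to different blocks, giving {p1,p7} and {p5} and {p8}.
Refine {p4,p6} on symbol 0: members go to different blocks, giving {p4} and {p6}.
No further refinement is possible. Final partition (7 blocks): {p1,p7} | {p4} | {p2} | {p3} | {p5} | {p8} | {p6}.
The equivalence class containing p4 is {p4}, of size 1.

1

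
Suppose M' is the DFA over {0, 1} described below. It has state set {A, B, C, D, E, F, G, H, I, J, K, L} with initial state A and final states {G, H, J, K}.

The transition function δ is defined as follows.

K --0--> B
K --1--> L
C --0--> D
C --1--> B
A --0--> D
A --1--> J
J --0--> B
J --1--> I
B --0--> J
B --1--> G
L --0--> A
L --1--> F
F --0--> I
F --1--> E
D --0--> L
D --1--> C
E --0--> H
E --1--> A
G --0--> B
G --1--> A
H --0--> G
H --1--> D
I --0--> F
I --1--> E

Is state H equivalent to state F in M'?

No

First remove the unreachable states {K}; 11 states remain.
Start with accepting vs non-accepting: {G,H,J} | {A,B,C,D,E,F,I,L}.
On input 0, block {G,H,J} splits into {G,J} and {H}.
Split {A,B,C,D,E,F,I,L} by δ(·,0) → {A,C,D,F,I,L} and {B} and {E}.
Refine {A,C,D,F,I,L} on symbol 1: members go to different blocks, giving {D,L} and {F,I} and {A} and {C}.
Refine {G,J} on symbol 1: members go to different blocks, giving {G} and {J}.
Split {D,L} by δ(·,0) → {D} and {L}.
No further refinement is possible. Final partition (10 blocks): {G} | {D} | {H} | {B} | {E} | {F,I} | {A} | {C} | {J} | {L}.
H and F end up in different blocks, so they are distinguishable. For instance, the string 'ε' is accepted from only H.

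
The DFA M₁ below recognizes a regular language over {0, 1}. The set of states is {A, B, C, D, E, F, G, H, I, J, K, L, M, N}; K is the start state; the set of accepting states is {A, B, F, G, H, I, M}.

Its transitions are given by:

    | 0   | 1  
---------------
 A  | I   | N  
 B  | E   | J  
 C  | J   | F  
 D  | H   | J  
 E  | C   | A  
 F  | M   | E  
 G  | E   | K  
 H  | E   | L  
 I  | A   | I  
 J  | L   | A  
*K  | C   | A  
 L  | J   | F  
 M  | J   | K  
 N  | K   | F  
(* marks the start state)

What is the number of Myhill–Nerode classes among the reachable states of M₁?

6

First remove the unreachable states {B,D,G,H}; 10 states remain.
P0 = {A,F,I,M} | {C,E,J,K,L,N}.
On input 0, block {A,F,I,M} splits into {A,F,I} and {M}.
On input 0, block {A,F,I} splits into {A,I} and {F}.
On input 1, block {A,I} splits into {A} and {I}.
Refine {C,E,J,K,L,N} on symbol 1: members go to different blocks, giving {C,L,N} and {E,J,K}.
The partition is now stable with 6 blocks: {A} | {C,L,N} | {M} | {F} | {I} | {E,J,K}.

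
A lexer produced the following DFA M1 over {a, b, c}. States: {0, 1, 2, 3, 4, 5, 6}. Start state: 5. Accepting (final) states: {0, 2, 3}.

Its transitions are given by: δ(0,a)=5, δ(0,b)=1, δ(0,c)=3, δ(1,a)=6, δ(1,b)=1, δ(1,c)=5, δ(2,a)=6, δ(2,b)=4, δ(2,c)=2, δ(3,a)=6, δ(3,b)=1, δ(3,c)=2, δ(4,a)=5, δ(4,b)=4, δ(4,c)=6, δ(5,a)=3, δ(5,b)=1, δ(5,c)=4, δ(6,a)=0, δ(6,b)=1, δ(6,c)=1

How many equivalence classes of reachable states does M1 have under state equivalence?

3

Every state is reachable, so we keep all 7.
Initial partition by acceptance: {0,2,3} | {1,4,5,6}.
Refine {1,4,5,6} on symbol a: members go to different blocks, giving {1,4} and {5,6}.
Stable partition: {0,2,3} | {1,4} | {5,6} — 3 equivalence classes.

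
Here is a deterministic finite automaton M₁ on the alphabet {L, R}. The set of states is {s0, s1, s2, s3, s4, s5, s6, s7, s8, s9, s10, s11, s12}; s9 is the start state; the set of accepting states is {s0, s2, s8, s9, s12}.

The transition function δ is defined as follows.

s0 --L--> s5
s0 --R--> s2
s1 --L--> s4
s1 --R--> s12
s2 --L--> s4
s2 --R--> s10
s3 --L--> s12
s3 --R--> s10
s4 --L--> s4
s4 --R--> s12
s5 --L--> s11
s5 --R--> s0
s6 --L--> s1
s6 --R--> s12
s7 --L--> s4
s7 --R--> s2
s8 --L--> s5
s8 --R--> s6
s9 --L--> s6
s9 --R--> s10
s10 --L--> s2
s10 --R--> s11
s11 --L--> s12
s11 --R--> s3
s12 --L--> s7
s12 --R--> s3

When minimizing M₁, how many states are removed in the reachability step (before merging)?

3

BFS from s9 reaches {s1, s2, s3, s4, s6, s7, s9, s10, s11, s12}; the 3 state(s) s0, s5, s8 are never visited.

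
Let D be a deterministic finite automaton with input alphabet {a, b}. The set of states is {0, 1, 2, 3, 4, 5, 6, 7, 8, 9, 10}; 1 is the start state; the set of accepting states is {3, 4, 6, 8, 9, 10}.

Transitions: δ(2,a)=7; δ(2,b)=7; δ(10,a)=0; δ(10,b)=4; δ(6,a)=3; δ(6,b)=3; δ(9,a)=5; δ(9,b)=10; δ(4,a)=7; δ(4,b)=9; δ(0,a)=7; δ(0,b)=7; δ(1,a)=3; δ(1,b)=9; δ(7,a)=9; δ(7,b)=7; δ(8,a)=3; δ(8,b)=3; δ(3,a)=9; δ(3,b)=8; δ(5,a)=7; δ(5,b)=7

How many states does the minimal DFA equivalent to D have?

8

First remove the unreachable states {2,6}; 9 states remain.
Start with accepting vs non-accepting: {3,4,8,9,10} | {0,1,5,7}.
Split {3,4,8,9,10} by δ(·,a) → {4,9,10} and {3,8}.
Split {0,1,5,7} by δ(·,a) → {0,5} and {1} and {7}.
On input a, block {4,9,10} splits into {9,10} and {4}.
Split {9,10} by δ(·,b) → {9} and {10}.
On input a, block {3,8} splits into {3} and {8}.
Stable partition: {9} | {0,5} | {3} | {1} | {7} | {4} | {10} | {8} — 8 equivalence classes.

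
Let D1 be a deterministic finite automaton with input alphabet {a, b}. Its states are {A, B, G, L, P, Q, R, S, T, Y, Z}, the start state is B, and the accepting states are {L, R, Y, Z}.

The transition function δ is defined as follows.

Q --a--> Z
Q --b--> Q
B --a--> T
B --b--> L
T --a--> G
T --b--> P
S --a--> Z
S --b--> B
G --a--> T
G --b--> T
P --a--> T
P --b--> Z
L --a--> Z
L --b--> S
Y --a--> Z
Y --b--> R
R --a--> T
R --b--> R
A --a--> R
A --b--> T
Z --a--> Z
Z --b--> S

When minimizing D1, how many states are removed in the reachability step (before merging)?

BFS from B reaches {B, G, L, P, S, T, Z}; the 4 state(s) A, Q, R, Y are never visited.

4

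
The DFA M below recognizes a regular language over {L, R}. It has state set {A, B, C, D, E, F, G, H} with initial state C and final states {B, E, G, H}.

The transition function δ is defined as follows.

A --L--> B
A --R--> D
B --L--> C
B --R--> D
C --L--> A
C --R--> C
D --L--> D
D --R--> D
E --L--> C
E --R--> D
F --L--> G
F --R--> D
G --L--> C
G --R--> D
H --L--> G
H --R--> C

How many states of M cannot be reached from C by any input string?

4

Starting at C and following transitions, the reachable set is {A, B, C, D}. That leaves E, F, G, H unreachable — 4 in total.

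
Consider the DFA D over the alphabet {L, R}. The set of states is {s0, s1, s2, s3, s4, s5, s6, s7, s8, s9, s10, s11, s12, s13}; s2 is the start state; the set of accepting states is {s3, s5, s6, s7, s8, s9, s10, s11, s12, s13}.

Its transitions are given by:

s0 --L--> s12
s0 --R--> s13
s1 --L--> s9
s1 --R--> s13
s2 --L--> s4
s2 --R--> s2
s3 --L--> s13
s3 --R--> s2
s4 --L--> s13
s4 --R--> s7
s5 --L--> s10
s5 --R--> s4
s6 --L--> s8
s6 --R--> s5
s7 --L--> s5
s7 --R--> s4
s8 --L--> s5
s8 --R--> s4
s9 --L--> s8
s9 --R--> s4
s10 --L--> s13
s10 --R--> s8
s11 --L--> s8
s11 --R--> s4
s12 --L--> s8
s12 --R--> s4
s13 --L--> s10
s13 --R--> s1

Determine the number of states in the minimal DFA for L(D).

Reachable states from the start: {s1,s2,s4,s5,s7,s8,s9,s10,s13}. Unreachable: {s0,s3,s6,s11,s12} — drop them.
Initial partition by acceptance: {s5,s7,s8,s9,s10,s13} | {s1,s2,s4}.
Refine {s5,s7,s8,s9,s10,s13} on symbol R: members go to different blocks, giving {s5,s7,s8,s9,s13} and {s10}.
Split {s5,s7,s8,s9,s13} by δ(·,L) → {s7,s8,s9} and {s5,s13}.
Split {s7,s8,s9} by δ(·,L) → {s7,s8} and {s9}.
Split {s1,s2,s4} by δ(·,L) → {s1} and {s2} and {s4}.
Refine {s5,s13} on symbol R: members go to different blocks, giving {s5} and {s13}.
Stable partition: {s7,s8} | {s1} | {s10} | {s5} | {s9} | {s2} | {s4} | {s13} — 8 equivalence classes.

8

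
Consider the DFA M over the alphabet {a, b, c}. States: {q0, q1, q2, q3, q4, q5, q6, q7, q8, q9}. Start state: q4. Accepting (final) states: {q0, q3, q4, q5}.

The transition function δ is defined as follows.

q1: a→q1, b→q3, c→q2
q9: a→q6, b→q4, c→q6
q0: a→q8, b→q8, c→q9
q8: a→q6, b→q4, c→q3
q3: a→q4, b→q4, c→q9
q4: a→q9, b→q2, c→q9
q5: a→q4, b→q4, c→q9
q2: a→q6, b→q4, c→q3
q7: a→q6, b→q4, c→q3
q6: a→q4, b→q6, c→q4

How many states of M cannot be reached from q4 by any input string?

5

Starting at q4 and following transitions, the reachable set is {q2, q3, q4, q6, q9}. That leaves q0, q1, q5, q7, q8 unreachable — 5 in total.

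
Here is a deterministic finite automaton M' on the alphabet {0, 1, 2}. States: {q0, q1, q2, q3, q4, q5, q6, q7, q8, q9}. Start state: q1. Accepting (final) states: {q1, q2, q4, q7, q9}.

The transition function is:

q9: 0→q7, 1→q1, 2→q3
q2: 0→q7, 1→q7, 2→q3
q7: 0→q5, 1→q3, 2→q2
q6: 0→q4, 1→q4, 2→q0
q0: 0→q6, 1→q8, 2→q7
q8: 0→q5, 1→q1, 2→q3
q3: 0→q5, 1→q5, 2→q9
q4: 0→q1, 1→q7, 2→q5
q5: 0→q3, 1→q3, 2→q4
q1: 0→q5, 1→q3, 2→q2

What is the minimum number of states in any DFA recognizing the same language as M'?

First remove the unreachable states {q0,q6,q8}; 7 states remain.
Initial partition by acceptance: {q1,q2,q4,q7,q9} | {q3,q5}.
On input 0, block {q1,q2,q4,q7,q9} splits into {q2,q4,q9} and {q1,q7}.
The partition is now stable with 3 blocks: {q2,q4,q9} | {q3,q5} | {q1,q7}.

3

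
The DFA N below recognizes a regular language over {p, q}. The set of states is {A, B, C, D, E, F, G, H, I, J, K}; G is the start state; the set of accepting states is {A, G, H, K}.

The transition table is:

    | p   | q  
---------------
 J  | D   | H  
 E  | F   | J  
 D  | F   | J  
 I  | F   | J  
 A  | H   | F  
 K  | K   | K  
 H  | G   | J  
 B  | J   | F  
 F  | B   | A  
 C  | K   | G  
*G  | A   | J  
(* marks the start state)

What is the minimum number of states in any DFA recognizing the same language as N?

3

Reachable states from the start: {A,B,D,F,G,H,J}. Unreachable: {C,E,I,K} — drop them.
P0 = {A,G,H} | {B,D,F,J}.
Split {B,D,F,J} by δ(·,q) → {B,D} and {F,J}.
The partition is now stable with 3 blocks: {A,G,H} | {B,D} | {F,J}.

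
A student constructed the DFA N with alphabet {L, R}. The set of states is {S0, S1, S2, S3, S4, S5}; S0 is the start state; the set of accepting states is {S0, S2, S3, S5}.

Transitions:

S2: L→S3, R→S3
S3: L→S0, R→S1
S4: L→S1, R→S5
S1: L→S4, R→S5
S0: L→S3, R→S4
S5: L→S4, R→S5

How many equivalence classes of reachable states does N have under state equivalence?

Reachable states from the start: {S0,S1,S3,S4,S5}. Unreachable: {S2} — drop them.
Initial partition by acceptance: {S0,S3,S5} | {S1,S4}.
Refine {S0,S3,S5} on symbol L: members go to different blocks, giving {S0,S3} and {S5}.
The partition is now stable with 3 blocks: {S0,S3} | {S1,S4} | {S5}.

3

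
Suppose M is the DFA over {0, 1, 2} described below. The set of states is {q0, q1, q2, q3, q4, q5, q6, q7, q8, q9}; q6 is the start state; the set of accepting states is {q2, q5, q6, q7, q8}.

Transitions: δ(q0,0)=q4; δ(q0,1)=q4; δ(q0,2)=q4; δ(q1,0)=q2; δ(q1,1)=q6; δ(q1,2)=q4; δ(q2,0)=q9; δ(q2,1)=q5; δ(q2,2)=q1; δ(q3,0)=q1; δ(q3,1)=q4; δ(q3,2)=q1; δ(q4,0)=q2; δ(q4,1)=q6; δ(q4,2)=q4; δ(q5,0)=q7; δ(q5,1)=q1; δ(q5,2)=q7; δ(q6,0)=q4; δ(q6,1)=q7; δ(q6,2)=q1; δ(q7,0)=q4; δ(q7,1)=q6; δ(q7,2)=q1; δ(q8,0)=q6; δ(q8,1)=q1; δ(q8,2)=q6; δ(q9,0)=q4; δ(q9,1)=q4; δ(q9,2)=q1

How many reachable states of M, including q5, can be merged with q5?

First remove the unreachable states {q0,q3,q8}; 7 states remain.
Start with accepting vs non-accepting: {q2,q5,q6,q7} | {q1,q4,q9}.
Refine {q2,q5,q6,q7} on symbol 0: members go to different blocks, giving {q2,q6,q7} and {q5}.
Split {q2,q6,q7} by δ(·,1) → {q6,q7} and {q2}.
On input 0, block {q1,q4,q9} splits into {q1,q4} and {q9}.
No further refinement is possible. Final partition (5 blocks): {q6,q7} | {q1,q4} | {q5} | {q2} | {q9}.
The equivalence class containing q5 is {q5}, of size 1.

1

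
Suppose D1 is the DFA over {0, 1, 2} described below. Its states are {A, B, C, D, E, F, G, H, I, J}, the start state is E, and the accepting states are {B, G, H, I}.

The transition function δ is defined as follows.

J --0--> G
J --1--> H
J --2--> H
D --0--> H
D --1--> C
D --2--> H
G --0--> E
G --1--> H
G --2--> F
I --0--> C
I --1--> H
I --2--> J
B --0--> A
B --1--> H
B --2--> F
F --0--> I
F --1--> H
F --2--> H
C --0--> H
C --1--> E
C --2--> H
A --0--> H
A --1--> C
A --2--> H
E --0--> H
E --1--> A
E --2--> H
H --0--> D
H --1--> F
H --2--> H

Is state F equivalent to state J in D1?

States {B} cannot be reached from the start state, so discard them.
Start with accepting vs non-accepting: {G,H,I} | {A,C,D,E,F,J}.
On input 1, block {G,H,I} splits into {G,I} and {H}.
On input 0, block {A,C,D,E,F,J} splits into {A,C,D,E} and {F,J}.
No further refinement is possible. Final partition (4 blocks): {G,I} | {A,C,D,E} | {H} | {F,J}.
F and J lie in the same block of the stable partition, so they are equivalent — no string distinguishes them.

Yes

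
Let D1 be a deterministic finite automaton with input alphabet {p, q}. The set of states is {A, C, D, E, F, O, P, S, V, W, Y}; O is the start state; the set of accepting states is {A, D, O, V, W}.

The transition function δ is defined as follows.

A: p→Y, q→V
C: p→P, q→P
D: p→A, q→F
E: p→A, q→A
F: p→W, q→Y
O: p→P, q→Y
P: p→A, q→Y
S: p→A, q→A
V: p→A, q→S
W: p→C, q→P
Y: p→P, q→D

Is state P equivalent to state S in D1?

No

Reachable states from the start: {A,C,D,F,O,P,S,V,W,Y}. Unreachable: {E} — drop them.
Start with accepting vs non-accepting: {A,D,O,V,W} | {C,F,P,S,Y}.
Split {A,D,O,V,W} by δ(·,p) → {A,O,W} and {D,V}.
Split {A,O,W} by δ(·,q) → {O,W} and {A}.
Split {C,F,P,S,Y} by δ(·,p) → {C,Y} and {P,S} and {F}.
Refine {O,W} on symbol p: members go to different blocks, giving {W} and {O}.
Split {C,Y} by δ(·,q) → {C} and {Y}.
Split {D,V} by δ(·,q) → {V} and {D}.
Split {P,S} by δ(·,q) → {S} and {P}.
Stable partition: {W} | {C} | {V} | {A} | {S} | {F} | {O} | {Y} | {D} | {P} — 10 equivalence classes.
P and S end up in different blocks, so they are distinguishable. For instance, the string 'q' is accepted from only S.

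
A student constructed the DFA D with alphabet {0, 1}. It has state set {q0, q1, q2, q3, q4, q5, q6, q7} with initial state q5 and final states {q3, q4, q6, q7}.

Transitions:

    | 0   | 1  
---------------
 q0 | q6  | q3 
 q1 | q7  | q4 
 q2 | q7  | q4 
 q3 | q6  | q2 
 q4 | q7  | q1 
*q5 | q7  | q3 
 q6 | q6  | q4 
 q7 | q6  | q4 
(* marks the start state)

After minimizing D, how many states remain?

3

Reachable states from the start: {q1,q2,q3,q4,q5,q6,q7}. Unreachable: {q0} — drop them.
Start with accepting vs non-accepting: {q3,q4,q6,q7} | {q1,q2,q5}.
On input 1, block {q3,q4,q6,q7} splits into {q3,q4} and {q6,q7}.
No further refinement is possible. Final partition (3 blocks): {q3,q4} | {q1,q2,q5} | {q6,q7}.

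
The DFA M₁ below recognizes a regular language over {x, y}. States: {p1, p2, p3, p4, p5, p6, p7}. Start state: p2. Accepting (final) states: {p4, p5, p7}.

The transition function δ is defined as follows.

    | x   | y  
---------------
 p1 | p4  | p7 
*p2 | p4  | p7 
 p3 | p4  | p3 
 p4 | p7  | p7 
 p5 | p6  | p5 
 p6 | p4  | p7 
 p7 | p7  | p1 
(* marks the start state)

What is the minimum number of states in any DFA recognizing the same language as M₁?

3

Reachable states from the start: {p1,p2,p4,p7}. Unreachable: {p3,p5,p6} — drop them.
Start with accepting vs non-accepting: {p4,p7} | {p1,p2}.
Split {p4,p7} by δ(·,y) → {p4} and {p7}.
Stable partition: {p4} | {p1,p2} | {p7} — 3 equivalence classes.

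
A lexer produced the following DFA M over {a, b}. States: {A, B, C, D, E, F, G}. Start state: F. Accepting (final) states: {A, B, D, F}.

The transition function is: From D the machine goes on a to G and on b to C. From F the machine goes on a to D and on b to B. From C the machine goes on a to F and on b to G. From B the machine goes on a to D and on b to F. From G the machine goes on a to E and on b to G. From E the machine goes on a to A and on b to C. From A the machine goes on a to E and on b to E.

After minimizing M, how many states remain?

All states are reachable from the start state.
Start with accepting vs non-accepting: {A,B,D,F} | {C,E,G}.
On input a, block {A,B,D,F} splits into {A,D} and {B,F}.
Split {C,E,G} by δ(·,a) → {C} and {E} and {G}.
Refine {A,D} on symbol a: members go to different blocks, giving {A} and {D}.
Stable partition: {A} | {C} | {B,F} | {E} | {G} | {D} — 6 equivalence classes.

6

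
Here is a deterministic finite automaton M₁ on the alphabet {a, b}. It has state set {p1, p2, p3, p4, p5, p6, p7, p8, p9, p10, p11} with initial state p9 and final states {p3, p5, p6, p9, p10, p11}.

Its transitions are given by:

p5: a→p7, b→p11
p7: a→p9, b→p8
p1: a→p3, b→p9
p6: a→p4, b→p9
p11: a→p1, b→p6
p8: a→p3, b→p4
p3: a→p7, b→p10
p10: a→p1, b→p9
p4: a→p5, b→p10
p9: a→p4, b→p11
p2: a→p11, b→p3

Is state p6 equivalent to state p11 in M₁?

States {p2} cannot be reached from the start state, so discard them.
P0 = {p3,p5,p6,p9,p10,p11} | {p1,p4,p7,p8}.
Refine {p1,p4,p7,p8} on symbol b: members go to different blocks, giving {p1,p4} and {p7,p8}.
Refine {p3,p5,p6,p9,p10,p11} on symbol a: members go to different blocks, giving {p6,p9,p10,p11} and {p3,p5}.
Split {p7,p8} by δ(·,a) → {p7} and {p8}.
Stable partition: {p6,p9,p10,p11} | {p1,p4} | {p7} | {p3,p5} | {p8} — 5 equivalence classes.
p6 and p11 lie in the same block of the stable partition, so they are equivalent — no string distinguishes them.

Yes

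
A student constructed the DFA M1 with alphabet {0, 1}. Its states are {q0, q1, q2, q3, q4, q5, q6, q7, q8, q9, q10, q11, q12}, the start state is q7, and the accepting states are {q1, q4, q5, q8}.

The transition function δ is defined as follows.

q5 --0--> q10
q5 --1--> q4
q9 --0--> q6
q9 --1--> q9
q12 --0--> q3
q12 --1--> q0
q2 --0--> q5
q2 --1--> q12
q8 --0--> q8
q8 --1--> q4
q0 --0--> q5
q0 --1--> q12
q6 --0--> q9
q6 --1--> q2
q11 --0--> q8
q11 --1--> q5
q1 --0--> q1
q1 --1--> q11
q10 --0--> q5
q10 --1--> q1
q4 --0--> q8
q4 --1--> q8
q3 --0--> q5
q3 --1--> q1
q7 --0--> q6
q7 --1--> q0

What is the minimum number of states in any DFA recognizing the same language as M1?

Every state is reachable, so we keep all 13.
Start with accepting vs non-accepting: {q1,q4,q5,q8} | {q0,q2,q3,q6,q7,q9,q10,q11,q12}.
Split {q1,q4,q5,q8} by δ(·,0) → {q1,q4,q8} and {q5}.
Refine {q1,q4,q8} on symbol 1: members go to different blocks, giving {q4,q8} and {q1}.
Split {q0,q2,q3,q6,q7,q9,q10,q11,q12} by δ(·,0) → {q0,q2,q3,q10} and {q6,q7,q9,q12} and {q11}.
Split {q0,q2,q3,q10} by δ(·,1) → {q0,q2} and {q3,q10}.
Refine {q6,q7,q9,q12} on symbol 0: members go to different blocks, giving {q6,q7,q9} and {q12}.
Split {q6,q7,q9} by δ(·,1) → {q6,q7} and {q9}.
Refine {q6,q7} on symbol 0: members go to different blocks, giving {q6} and {q7}.
Stable partition: {q4,q8} | {q0,q2} | {q5} | {q1} | {q6} | {q11} | {q3,q10} | {q12} | {q9} | {q7} — 10 equivalence classes.

10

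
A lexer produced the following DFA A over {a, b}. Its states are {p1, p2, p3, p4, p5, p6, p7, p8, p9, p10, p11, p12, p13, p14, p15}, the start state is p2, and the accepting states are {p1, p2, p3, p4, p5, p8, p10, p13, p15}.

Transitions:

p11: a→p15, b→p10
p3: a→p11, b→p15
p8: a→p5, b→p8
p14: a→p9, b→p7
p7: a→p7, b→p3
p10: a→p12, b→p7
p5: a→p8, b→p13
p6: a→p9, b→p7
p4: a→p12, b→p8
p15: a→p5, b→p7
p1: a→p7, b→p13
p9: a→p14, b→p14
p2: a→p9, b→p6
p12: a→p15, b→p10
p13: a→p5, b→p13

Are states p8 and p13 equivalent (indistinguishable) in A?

Yes

States {p1,p4} cannot be reached from the start state, so discard them.
Initial partition by acceptance: {p2,p3,p5,p8,p10,p13,p15} | {p6,p7,p9,p11,p12,p14}.
Refine {p2,p3,p5,p8,p10,p13,p15} on symbol a: members go to different blocks, giving {p5,p8,p13,p15} and {p2,p3,p10}.
Refine {p5,p8,p13,p15} on symbol b: members go to different blocks, giving {p5,p8,p13} and {p15}.
On input a, block {p6,p7,p9,p11,p12,p14} splits into {p6,p7,p9,p14} and {p11,p12}.
Split {p6,p7,p9,p14} by δ(·,b) → {p6,p9,p14} and {p7}.
Refine {p6,p9,p14} on symbol b: members go to different blocks, giving {p6,p14} and {p9}.
Refine {p2,p3,p10} on symbol a: members go to different blocks, giving {p3,p10} and {p2}.
On input b, block {p3,p10} splits into {p3} and {p10}.
Stable partition: {p5,p8,p13} | {p6,p14} | {p3} | {p15} | {p11,p12} | {p7} | {p9} | {p2} | {p10} — 9 equivalence classes.
p8 and p13 lie in the same block of the stable partition, so they are equivalent — no string distinguishes them.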